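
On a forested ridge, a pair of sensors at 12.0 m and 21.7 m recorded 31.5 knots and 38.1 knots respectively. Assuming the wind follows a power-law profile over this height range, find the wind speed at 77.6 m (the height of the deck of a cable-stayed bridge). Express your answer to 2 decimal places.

57.36 knots

First find α: α = ln(V₂/V₁)/ln(z₂/z₁) = ln(38.1/31.5)/ln(21.7/12.0) = 0.19023/0.59241 = 0.3211
Extrapolate from 21.7 m to 77.6 m: V₃ = 38.1 × (77.6/21.7)^0.3211 = 38.1 × 1.5056 = 57.3624 knots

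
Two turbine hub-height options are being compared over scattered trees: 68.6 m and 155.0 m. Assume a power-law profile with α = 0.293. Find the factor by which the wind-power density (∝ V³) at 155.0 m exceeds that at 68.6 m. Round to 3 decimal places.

2.047

Speed ratio: V_B/V_A = (z_B/z_A)^α = (155.0/68.6)^0.293 = (2.2595)^0.293 = 1.26977
Power-density ratio: P_B/P_A = (V_B/V_A)³ = (1.26977)³ = 2.04726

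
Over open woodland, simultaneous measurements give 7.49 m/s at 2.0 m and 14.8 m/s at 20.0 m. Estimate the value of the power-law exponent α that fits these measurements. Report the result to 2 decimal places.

α ≈ 0.30

Power law: V₂/V₁ = (z₂/z₁)^α ⇒ α = ln(V₂/V₁) / ln(z₂/z₁)
α = ln(14.8/7.49) / ln(20.0/2.0) = ln(1.9760) / ln(10.0000)
  = 0.68106 / 2.30259 = 0.29578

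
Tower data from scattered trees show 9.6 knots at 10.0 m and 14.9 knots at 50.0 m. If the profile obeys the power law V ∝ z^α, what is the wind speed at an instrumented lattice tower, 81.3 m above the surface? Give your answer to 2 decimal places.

First find α: α = ln(V₂/V₁)/ln(z₂/z₁) = ln(14.9/9.6)/ln(50.0/10.0) = 0.43960/1.60944 = 0.2731
Extrapolate from 50.0 m to 81.3 m: V₃ = 14.9 × (81.3/50.0)^0.2731 = 14.9 × 1.1420 = 17.0158 knots

17.02 knots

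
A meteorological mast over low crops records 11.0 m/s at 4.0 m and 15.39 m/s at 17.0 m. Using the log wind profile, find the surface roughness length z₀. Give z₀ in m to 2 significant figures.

z₀ ≈ 0.11 m

Log law: V(z) ∝ ln(z/z₀). With r = V₁/V₂ = 11.0/15.39 = 0.71475,
r · ln(z₂/z₀) = ln(z₁/z₀) ⇒ ln z₀ = (ln z₁ − r·ln z₂)/(1 − r)
ln z₀ = (1.38629 − 0.71475×2.83321) / 0.28525 = -2.2392
z₀ = exp(-2.2392) = 0.1065 m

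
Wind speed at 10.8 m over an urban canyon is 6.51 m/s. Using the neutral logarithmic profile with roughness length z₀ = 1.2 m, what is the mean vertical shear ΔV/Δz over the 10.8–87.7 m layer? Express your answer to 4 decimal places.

0.0807 m/s/m

Log law: V₂ = V₁ · ln(z₂/z₀)/ln(z₁/z₀) = 6.51 × 4.2916/2.1972 = 12.7153 m/s
ΔV/Δz = (12.7153 − 6.51)/(87.7 − 10.8) = 6.2053/76.9000 = 0.08069 m/s/m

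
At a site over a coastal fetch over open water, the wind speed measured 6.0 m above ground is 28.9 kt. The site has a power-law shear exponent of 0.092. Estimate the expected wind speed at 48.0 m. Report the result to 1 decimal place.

Power-law profile: V₂ = V₁ · (z₂/z₁)^α
V₂ = 28.9 × (48.0/6.0)^0.092 = 28.9 × (8.0000)^0.092
    = 28.9 × 1.2108 = 34.9931 kt

35.0 kt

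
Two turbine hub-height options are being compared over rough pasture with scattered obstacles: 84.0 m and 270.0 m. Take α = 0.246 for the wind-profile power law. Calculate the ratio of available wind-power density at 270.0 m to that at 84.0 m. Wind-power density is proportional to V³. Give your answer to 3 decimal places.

Speed ratio: V_B/V_A = (z_B/z_A)^α = (270.0/84.0)^0.246 = (3.2143)^0.246 = 1.33273
Power-density ratio: P_B/P_A = (V_B/V_A)³ = (1.33273)³ = 2.36716

2.367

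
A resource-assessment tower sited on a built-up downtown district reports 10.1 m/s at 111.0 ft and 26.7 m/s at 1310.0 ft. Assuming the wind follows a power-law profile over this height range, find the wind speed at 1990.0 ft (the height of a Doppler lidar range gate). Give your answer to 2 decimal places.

31.48 m/s

First find α: α = ln(V₂/V₁)/ln(z₂/z₁) = ln(26.7/10.1)/ln(1310.0/111.0) = 0.97213/2.46825 = 0.3939
Extrapolate from 1310.0 ft to 1990.0 ft: V₃ = 26.7 × (1990.0/1310.0)^0.3939 = 26.7 × 1.1790 = 31.4795 m/s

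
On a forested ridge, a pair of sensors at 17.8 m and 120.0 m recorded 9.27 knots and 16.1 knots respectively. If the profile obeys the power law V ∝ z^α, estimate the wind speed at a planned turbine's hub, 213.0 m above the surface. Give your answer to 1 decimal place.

First find α: α = ln(V₂/V₁)/ln(z₂/z₁) = ln(16.1/9.27)/ln(120.0/17.8) = 0.55204/1.90829 = 0.2893
Extrapolate from 120.0 m to 213.0 m: V₃ = 16.1 × (213.0/120.0)^0.2893 = 16.1 × 1.1806 = 19.0070 knots

19.0 knots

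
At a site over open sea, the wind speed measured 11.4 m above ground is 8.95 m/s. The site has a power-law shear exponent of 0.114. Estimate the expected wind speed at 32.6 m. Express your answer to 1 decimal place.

10.1 m/s

Power-law profile: V₂ = V₁ · (z₂/z₁)^α
V₂ = 8.95 × (32.6/11.4)^0.114 = 8.95 × (2.8596)^0.114
    = 8.95 × 1.1272 = 10.0889 m/s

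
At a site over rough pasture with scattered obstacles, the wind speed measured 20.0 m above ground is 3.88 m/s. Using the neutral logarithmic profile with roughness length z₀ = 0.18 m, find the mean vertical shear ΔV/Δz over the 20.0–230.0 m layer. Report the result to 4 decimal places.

Log law: V₂ = V₁ · ln(z₂/z₀)/ln(z₁/z₀) = 3.88 × 7.1529/4.7105 = 5.8917 m/s
ΔV/Δz = (5.8917 − 3.88)/(230.0 − 20.0) = 2.0117/210.0000 = 0.00958 m/s/m

0.0096 m/s/m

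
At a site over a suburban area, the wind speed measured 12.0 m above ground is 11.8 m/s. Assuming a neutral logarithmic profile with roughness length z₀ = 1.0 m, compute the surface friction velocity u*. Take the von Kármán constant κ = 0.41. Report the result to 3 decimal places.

u* ≈ 1.947 m/s

Log law: V(z) = (u*/κ) · ln(z/z₀) ⇒ u* = κ · V / ln(z/z₀)
u* = 0.41 × 11.8 / ln(12.0/1.0) = 0.41 × 11.8 / 2.4849
   = 4.8380 / 2.4849 = 1.9470 m/s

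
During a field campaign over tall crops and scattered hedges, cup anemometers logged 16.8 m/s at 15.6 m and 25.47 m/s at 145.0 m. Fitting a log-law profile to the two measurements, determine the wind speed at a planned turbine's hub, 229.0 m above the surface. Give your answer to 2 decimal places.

27.25 m/s

Log law: V ∝ ln(z/z₀). From the pair, with r = V₁/V₂ = 0.65960,
ln z₀ = (ln z₁ − r·ln z₂)/(1 − r) = (2.7473 − 0.65960×4.9767)/0.34040 = -1.5728 → z₀ = 0.2075 m
V₃ = V₁ · ln(z₃/z₀)/ln(z₁/z₀) = 16.8 × 7.0065/4.3201 = 27.2471 m/s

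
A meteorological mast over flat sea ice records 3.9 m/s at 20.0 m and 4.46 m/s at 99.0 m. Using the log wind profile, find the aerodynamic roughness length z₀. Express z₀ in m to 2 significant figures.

z₀ ≈ 0.00029 m

Log law: V(z) ∝ ln(z/z₀). With r = V₁/V₂ = 3.9/4.46 = 0.87444,
r · ln(z₂/z₀) = ln(z₁/z₀) ⇒ ln z₀ = (ln z₁ − r·ln z₂)/(1 − r)
ln z₀ = (2.99573 − 0.87444×4.59512) / 0.12556 = -8.1429
z₀ = exp(-8.1429) = 0.0002908 m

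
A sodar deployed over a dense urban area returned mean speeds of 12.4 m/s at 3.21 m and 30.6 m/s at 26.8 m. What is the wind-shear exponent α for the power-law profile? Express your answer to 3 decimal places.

α ≈ 0.426

Power law: V₂/V₁ = (z₂/z₁)^α ⇒ α = ln(V₂/V₁) / ln(z₂/z₁)
α = ln(30.6/12.4) / ln(26.8/3.21) = ln(2.4677) / ln(8.3489)
  = 0.90330 / 2.12213 = 0.42566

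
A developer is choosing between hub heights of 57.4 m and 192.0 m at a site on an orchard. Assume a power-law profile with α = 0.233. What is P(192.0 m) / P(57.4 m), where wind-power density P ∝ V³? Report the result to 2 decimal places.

2.33

Speed ratio: V_B/V_A = (z_B/z_A)^α = (192.0/57.4)^0.233 = (3.3449)^0.233 = 1.32490
Power-density ratio: P_B/P_A = (V_B/V_A)³ = (1.32490)³ = 2.32567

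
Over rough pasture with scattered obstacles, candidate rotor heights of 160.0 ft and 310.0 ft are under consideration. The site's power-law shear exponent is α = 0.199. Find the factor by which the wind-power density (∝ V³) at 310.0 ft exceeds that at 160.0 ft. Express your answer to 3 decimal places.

Speed ratio: V_B/V_A = (z_B/z_A)^α = (310.0/160.0)^0.199 = (1.9375)^0.199 = 1.14067
Power-density ratio: P_B/P_A = (V_B/V_A)³ = (1.14067)³ = 1.48417

1.484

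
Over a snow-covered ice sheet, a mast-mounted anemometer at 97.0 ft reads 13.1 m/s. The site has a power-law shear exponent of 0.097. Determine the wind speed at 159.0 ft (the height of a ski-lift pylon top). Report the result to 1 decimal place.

13.7 m/s

Power-law profile: V₂ = V₁ · (z₂/z₁)^α
V₂ = 13.1 × (159.0/97.0)^0.097 = 13.1 × (1.6392)^0.097
    = 13.1 × 1.0491 = 13.7433 m/s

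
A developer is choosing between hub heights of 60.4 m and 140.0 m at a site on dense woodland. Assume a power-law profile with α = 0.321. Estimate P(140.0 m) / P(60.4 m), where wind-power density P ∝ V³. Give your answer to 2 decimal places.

2.25

Speed ratio: V_B/V_A = (z_B/z_A)^α = (140.0/60.4)^0.321 = (2.3179)^0.321 = 1.30977
Power-density ratio: P_B/P_A = (V_B/V_A)³ = (1.30977)³ = 2.24689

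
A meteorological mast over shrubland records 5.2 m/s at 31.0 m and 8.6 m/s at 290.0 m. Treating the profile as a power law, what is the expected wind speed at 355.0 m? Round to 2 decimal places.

First find α: α = ln(V₂/V₁)/ln(z₂/z₁) = ln(8.6/5.2)/ln(290.0/31.0) = 0.50310/2.23589 = 0.2250
Extrapolate from 290.0 m to 355.0 m: V₃ = 8.6 × (355.0/290.0)^0.2250 = 8.6 × 1.0466 = 9.0004 m/s

9.00 m/s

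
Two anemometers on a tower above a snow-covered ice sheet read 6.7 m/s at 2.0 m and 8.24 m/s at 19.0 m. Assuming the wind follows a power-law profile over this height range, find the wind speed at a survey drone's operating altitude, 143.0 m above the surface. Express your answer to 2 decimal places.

First find α: α = ln(V₂/V₁)/ln(z₂/z₁) = ln(8.24/6.7)/ln(19.0/2.0) = 0.20689/2.25129 = 0.0919
Extrapolate from 19.0 m to 143.0 m: V₃ = 8.24 × (143.0/19.0)^0.0919 = 8.24 × 1.2038 = 9.9194 m/s

9.92 m/s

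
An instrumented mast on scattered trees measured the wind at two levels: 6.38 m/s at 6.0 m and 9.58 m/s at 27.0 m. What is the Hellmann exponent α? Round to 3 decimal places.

α ≈ 0.270

Power law: V₂/V₁ = (z₂/z₁)^α ⇒ α = ln(V₂/V₁) / ln(z₂/z₁)
α = ln(9.58/6.38) / ln(27.0/6.0) = ln(1.5016) / ln(4.5000)
  = 0.40651 / 1.50408 = 0.27027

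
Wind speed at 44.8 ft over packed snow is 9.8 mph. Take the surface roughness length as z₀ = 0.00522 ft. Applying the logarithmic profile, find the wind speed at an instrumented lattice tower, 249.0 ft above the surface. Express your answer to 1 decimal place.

Log law: V(z) ∝ ln(z/z₀), so V₂/V₁ = ln(z₂/z₀) / ln(z₁/z₀).
ln(249.0/0.00522) = 10.7727, ln(44.8/0.00522) = 9.0575
V₂ = 9.8 × 10.7727/9.0575 = 9.8 × 1.1894 = 11.6559 mph

11.7 mph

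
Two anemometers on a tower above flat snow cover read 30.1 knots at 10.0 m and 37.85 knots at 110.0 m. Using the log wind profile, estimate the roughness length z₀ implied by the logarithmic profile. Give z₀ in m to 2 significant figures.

z₀ ≈ 0.00090 m

Log law: V(z) ∝ ln(z/z₀). With r = V₁/V₂ = 30.1/37.85 = 0.79524,
r · ln(z₂/z₀) = ln(z₁/z₀) ⇒ ln z₀ = (ln z₁ − r·ln z₂)/(1 − r)
ln z₀ = (2.30259 − 0.79524×4.70048) / 0.20476 = -7.0105
z₀ = exp(-7.0105) = 0.0009023 m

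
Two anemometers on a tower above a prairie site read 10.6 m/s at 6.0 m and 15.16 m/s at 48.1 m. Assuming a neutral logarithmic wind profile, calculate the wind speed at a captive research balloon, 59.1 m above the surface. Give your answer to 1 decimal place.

Log law: V ∝ ln(z/z₀). From the pair, with r = V₁/V₂ = 0.69921,
ln z₀ = (ln z₁ − r·ln z₂)/(1 − r) = (1.7918 − 0.69921×3.8733)/0.30079 = -3.0469 → z₀ = 0.04751 m
V₃ = V₁ · ln(z₃/z₀)/ln(z₁/z₀) = 10.6 × 7.1261/4.8386 = 15.6112 m/s

15.6 m/s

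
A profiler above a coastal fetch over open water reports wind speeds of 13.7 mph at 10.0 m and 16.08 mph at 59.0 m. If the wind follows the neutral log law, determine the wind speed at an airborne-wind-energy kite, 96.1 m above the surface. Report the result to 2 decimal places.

Log law: V ∝ ln(z/z₀). From the pair, with r = V₁/V₂ = 0.85199,
ln z₀ = (ln z₁ − r·ln z₂)/(1 − r) = (2.3026 − 0.85199×4.0775)/0.14801 = -7.9146 → z₀ = 0.0003654 m
V₃ = V₁ · ln(z₃/z₀)/ln(z₁/z₀) = 13.7 × 12.4800/10.2172 = 16.7342 mph

16.73 mph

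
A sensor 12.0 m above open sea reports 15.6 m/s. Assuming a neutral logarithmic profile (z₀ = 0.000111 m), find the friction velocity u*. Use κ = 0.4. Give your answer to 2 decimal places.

Log law: V(z) = (u*/κ) · ln(z/z₀) ⇒ u* = κ · V / ln(z/z₀)
u* = 0.4 × 15.6 / ln(12.0/0.000111) = 0.4 × 15.6 / 11.5909
   = 6.2400 / 11.5909 = 0.5384 m/s

u* ≈ 0.54 m/s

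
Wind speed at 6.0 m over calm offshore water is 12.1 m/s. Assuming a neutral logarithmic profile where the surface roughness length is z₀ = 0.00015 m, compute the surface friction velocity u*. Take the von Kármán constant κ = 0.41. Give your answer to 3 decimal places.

u* ≈ 0.468 m/s

Log law: V(z) = (u*/κ) · ln(z/z₀) ⇒ u* = κ · V / ln(z/z₀)
u* = 0.41 × 12.1 / ln(6.0/0.00015) = 0.41 × 12.1 / 10.5966
   = 4.9610 / 10.5966 = 0.4682 m/s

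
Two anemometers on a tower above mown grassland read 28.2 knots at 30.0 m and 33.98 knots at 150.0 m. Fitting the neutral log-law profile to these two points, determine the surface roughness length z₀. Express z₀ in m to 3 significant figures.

z₀ ≈ 0.0117 m

Log law: V(z) ∝ ln(z/z₀). With r = V₁/V₂ = 28.2/33.98 = 0.82990,
r · ln(z₂/z₀) = ln(z₁/z₀) ⇒ ln z₀ = (ln z₁ − r·ln z₂)/(1 − r)
ln z₀ = (3.40120 − 0.82990×5.01064) / 0.17010 = -4.4511
z₀ = exp(-4.4511) = 0.01167 m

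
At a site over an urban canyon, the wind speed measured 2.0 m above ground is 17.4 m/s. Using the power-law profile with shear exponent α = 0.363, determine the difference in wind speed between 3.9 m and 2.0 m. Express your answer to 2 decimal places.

Power law: V₂ = V₁ · (z₂/z₁)^α = 17.4 × (1.9500)^0.363 = 22.1734 m/s
ΔV = 22.1734 − 17.4 = 4.7734 m/s

4.77 m/s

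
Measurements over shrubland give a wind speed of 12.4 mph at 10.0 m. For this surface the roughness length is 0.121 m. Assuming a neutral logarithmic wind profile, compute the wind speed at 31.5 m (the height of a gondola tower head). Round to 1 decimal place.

Log law: V(z) ∝ ln(z/z₀), so V₂/V₁ = ln(z₂/z₀) / ln(z₁/z₀).
ln(31.5/0.121) = 5.5620, ln(10.0/0.121) = 4.4145
V₂ = 12.4 × 5.5620/4.4145 = 12.4 × 1.2599 = 15.6229 mph

15.6 mph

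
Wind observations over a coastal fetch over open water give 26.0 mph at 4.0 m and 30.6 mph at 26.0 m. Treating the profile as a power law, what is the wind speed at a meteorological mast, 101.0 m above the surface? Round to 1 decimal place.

34.4 mph

First find α: α = ln(V₂/V₁)/ln(z₂/z₁) = ln(30.6/26.0)/ln(26.0/4.0) = 0.16290/1.87180 = 0.0870
Extrapolate from 26.0 m to 101.0 m: V₃ = 30.6 × (101.0/26.0)^0.0870 = 30.6 × 1.1254 = 34.4360 mph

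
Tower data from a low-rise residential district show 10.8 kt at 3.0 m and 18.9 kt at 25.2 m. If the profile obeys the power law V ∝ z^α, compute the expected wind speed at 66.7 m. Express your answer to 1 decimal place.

First find α: α = ln(V₂/V₁)/ln(z₂/z₁) = ln(18.9/10.8)/ln(25.2/3.0) = 0.55962/2.12823 = 0.2629
Extrapolate from 25.2 m to 66.7 m: V₃ = 18.9 × (66.7/25.2)^0.2629 = 18.9 × 1.2917 = 24.4128 kt

24.4 kt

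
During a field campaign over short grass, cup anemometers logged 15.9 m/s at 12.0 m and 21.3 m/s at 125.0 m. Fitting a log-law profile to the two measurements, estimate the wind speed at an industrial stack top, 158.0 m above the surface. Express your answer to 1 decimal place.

Log law: V ∝ ln(z/z₀). From the pair, with r = V₁/V₂ = 0.74648,
ln z₀ = (ln z₁ − r·ln z₂)/(1 − r) = (2.4849 − 0.74648×4.8283)/0.25352 = -4.4151 → z₀ = 0.01209 m
V₃ = V₁ · ln(z₃/z₀)/ln(z₁/z₀) = 15.9 × 9.4777/6.9000 = 21.8399 m/s

21.8 m/s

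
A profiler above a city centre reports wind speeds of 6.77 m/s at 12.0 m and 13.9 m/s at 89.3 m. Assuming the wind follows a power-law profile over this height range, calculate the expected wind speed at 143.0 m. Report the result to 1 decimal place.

First find α: α = ln(V₂/V₁)/ln(z₂/z₁) = ln(13.9/6.77)/ln(89.3/12.0) = 0.71939/2.00709 = 0.3584
Extrapolate from 89.3 m to 143.0 m: V₃ = 13.9 × (143.0/89.3)^0.3584 = 13.9 × 1.1838 = 16.4553 m/s

16.5 m/s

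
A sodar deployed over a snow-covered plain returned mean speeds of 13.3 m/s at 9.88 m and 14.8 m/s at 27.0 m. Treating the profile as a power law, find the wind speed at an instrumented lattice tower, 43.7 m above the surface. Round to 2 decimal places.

First find α: α = ln(V₂/V₁)/ln(z₂/z₁) = ln(14.8/13.3)/ln(27.0/9.88) = 0.10686/1.00532 = 0.1063
Extrapolate from 27.0 m to 43.7 m: V₃ = 14.8 × (43.7/27.0)^0.1063 = 14.8 × 1.0525 = 15.5772 m/s

15.58 m/s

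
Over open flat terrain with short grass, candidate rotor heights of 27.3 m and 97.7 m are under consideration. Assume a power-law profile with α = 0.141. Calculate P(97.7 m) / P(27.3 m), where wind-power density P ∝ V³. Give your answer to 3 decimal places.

1.715

Speed ratio: V_B/V_A = (z_B/z_A)^α = (97.7/27.3)^0.141 = (3.5788)^0.141 = 1.19695
Power-density ratio: P_B/P_A = (V_B/V_A)³ = (1.19695)³ = 1.71486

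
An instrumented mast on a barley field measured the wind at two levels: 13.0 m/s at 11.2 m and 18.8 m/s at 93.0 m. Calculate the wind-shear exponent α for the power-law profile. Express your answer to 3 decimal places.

Power law: V₂/V₁ = (z₂/z₁)^α ⇒ α = ln(V₂/V₁) / ln(z₂/z₁)
α = ln(18.8/13.0) / ln(93.0/11.2) = ln(1.4462) / ln(8.3036)
  = 0.36891 / 2.11669 = 0.17429

α ≈ 0.174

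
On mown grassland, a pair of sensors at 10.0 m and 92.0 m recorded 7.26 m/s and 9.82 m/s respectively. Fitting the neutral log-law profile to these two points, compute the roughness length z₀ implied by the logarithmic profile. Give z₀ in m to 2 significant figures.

Log law: V(z) ∝ ln(z/z₀). With r = V₁/V₂ = 7.26/9.82 = 0.73931,
r · ln(z₂/z₀) = ln(z₁/z₀) ⇒ ln z₀ = (ln z₁ − r·ln z₂)/(1 − r)
ln z₀ = (2.30259 − 0.73931×4.52179) / 0.26069 = -3.9909
z₀ = exp(-3.9909) = 0.01848 m

z₀ ≈ 0.018 m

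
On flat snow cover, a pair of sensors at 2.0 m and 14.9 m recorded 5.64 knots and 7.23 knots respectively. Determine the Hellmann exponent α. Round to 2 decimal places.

Power law: V₂/V₁ = (z₂/z₁)^α ⇒ α = ln(V₂/V₁) / ln(z₂/z₁)
α = ln(7.23/5.64) / ln(14.9/2.0) = ln(1.2819) / ln(7.4500)
  = 0.24835 / 2.00821 = 0.12367

α ≈ 0.12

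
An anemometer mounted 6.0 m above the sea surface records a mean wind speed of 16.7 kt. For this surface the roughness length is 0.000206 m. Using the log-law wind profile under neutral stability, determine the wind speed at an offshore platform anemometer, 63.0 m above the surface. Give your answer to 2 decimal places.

Log law: V(z) ∝ ln(z/z₀), so V₂/V₁ = ln(z₂/z₀) / ln(z₁/z₀).
ln(63.0/0.000206) = 12.6308, ln(6.0/0.000206) = 10.2794
V₂ = 16.7 × 12.6308/10.2794 = 16.7 × 1.2287 = 20.5201 kt

20.52 kt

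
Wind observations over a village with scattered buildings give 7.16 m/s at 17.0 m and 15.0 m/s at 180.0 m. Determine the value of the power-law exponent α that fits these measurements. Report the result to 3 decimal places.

α ≈ 0.313

Power law: V₂/V₁ = (z₂/z₁)^α ⇒ α = ln(V₂/V₁) / ln(z₂/z₁)
α = ln(15.0/7.16) / ln(180.0/17.0) = ln(2.0950) / ln(10.5882)
  = 0.73954 / 2.35974 = 0.31340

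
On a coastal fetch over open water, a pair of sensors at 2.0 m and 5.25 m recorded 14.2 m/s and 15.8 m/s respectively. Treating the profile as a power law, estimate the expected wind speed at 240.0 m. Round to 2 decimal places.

24.12 m/s

First find α: α = ln(V₂/V₁)/ln(z₂/z₁) = ln(15.8/14.2)/ln(5.25/2.0) = 0.10677/0.96508 = 0.1106
Extrapolate from 5.25 m to 240.0 m: V₃ = 15.8 × (240.0/5.25)^0.1106 = 15.8 × 1.5263 = 24.1163 m/s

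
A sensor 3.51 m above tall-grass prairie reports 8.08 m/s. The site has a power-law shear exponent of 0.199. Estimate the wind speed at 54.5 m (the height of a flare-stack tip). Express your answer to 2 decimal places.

13.95 m/s

Power-law profile: V₂ = V₁ · (z₂/z₁)^α
V₂ = 8.08 × (54.5/3.51)^0.199 = 8.08 × (15.5271)^0.199
    = 8.08 × 1.7259 = 13.9456 m/s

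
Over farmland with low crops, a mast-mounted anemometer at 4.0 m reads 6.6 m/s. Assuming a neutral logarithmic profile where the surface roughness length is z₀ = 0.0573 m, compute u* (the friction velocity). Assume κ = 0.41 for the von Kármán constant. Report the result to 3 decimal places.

u* ≈ 0.637 m/s

Log law: V(z) = (u*/κ) · ln(z/z₀) ⇒ u* = κ · V / ln(z/z₀)
u* = 0.41 × 6.6 / ln(4.0/0.0573) = 0.41 × 6.6 / 4.2457
   = 2.7060 / 4.2457 = 0.6373 m/s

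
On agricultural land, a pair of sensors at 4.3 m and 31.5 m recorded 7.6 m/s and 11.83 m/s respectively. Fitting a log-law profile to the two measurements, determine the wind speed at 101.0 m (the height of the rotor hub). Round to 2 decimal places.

Log law: V ∝ ln(z/z₀). From the pair, with r = V₁/V₂ = 0.64243,
ln z₀ = (ln z₁ − r·ln z₂)/(1 − r) = (1.4586 − 0.64243×3.4500)/0.35757 = -2.1193 → z₀ = 0.1201 m
V₃ = V₁ · ln(z₃/z₀)/ln(z₁/z₀) = 7.6 × 6.7344/3.5779 = 14.3049 m/s

14.30 m/s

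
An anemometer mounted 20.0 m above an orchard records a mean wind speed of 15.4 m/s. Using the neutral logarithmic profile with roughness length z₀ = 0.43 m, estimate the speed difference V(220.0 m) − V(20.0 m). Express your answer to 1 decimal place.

9.6 m/s

Log law: V₂ = V₁ · ln(z₂/z₀)/ln(z₁/z₀) = 15.4 × 6.2376/3.8397 = 25.0173 m/s
ΔV = 25.0173 − 15.4 = 9.6173 m/s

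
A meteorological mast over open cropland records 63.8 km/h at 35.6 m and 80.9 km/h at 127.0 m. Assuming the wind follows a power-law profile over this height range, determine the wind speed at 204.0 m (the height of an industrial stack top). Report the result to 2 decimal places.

88.38 km/h

First find α: α = ln(V₂/V₁)/ln(z₂/z₁) = ln(80.9/63.8)/ln(127.0/35.6) = 0.23746/1.27184 = 0.1867
Extrapolate from 127.0 m to 204.0 m: V₃ = 80.9 × (204.0/127.0)^0.1867 = 80.9 × 1.0925 = 88.3848 km/h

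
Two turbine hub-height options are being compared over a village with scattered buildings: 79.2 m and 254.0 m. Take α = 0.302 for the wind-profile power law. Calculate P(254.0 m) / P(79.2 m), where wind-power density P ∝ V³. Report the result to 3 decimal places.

Speed ratio: V_B/V_A = (z_B/z_A)^α = (254.0/79.2)^0.302 = (3.2071)^0.302 = 1.42182
Power-density ratio: P_B/P_A = (V_B/V_A)³ = (1.42182)³ = 2.87431

2.874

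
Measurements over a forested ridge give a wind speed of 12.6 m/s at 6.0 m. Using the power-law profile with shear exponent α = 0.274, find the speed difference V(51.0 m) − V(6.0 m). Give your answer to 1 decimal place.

10.0 m/s

Power law: V₂ = V₁ · (z₂/z₁)^α = 12.6 × (8.5000)^0.274 = 22.6481 m/s
ΔV = 22.6481 − 12.6 = 10.0481 m/s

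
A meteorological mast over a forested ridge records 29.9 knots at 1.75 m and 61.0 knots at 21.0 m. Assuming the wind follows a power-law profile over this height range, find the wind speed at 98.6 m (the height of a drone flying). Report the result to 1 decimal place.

95.1 knots

First find α: α = ln(V₂/V₁)/ln(z₂/z₁) = ln(61.0/29.9)/ln(21.0/1.75) = 0.71302/2.48491 = 0.2869
Extrapolate from 21.0 m to 98.6 m: V₃ = 61.0 × (98.6/21.0)^0.2869 = 61.0 × 1.5586 = 95.0724 knots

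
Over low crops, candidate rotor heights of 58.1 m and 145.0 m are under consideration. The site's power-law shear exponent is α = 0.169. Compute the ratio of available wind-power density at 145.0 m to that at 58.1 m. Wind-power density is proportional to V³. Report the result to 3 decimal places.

Speed ratio: V_B/V_A = (z_B/z_A)^α = (145.0/58.1)^0.169 = (2.4957)^0.169 = 1.16715
Power-density ratio: P_B/P_A = (V_B/V_A)³ = (1.16715)³ = 1.58992

1.590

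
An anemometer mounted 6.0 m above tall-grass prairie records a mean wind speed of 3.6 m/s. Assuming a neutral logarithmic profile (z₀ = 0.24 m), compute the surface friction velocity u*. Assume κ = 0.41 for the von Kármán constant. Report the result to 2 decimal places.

Log law: V(z) = (u*/κ) · ln(z/z₀) ⇒ u* = κ · V / ln(z/z₀)
u* = 0.41 × 3.6 / ln(6.0/0.24) = 0.41 × 3.6 / 3.2189
   = 1.4760 / 3.2189 = 0.4585 m/s

u* ≈ 0.46 m/s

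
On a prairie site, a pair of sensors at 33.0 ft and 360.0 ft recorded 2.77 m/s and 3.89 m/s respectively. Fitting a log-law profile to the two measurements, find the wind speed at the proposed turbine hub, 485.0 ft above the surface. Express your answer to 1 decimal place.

Log law: V ∝ ln(z/z₀). From the pair, with r = V₁/V₂ = 0.71208,
ln z₀ = (ln z₁ − r·ln z₂)/(1 − r) = (3.4965 − 0.71208×5.8861)/0.28792 = -2.4135 → z₀ = 0.08950 ft
V₃ = V₁ · ln(z₃/z₀)/ln(z₁/z₀) = 2.77 × 8.5976/5.9100 = 4.0297 m/s

4.0 m/s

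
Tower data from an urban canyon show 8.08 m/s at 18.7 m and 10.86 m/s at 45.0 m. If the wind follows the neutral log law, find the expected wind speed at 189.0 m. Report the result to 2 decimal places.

Log law: V ∝ ln(z/z₀). From the pair, with r = V₁/V₂ = 0.74401,
ln z₀ = (ln z₁ − r·ln z₂)/(1 − r) = (2.9285 − 0.74401×3.8067)/0.25599 = 0.3762 → z₀ = 1.457 m
V₃ = V₁ · ln(z₃/z₀)/ln(z₁/z₀) = 8.08 × 4.8655/2.5523 = 15.4032 m/s

15.40 m/s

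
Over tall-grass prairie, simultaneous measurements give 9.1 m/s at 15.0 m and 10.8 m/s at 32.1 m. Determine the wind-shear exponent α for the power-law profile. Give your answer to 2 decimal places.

α ≈ 0.23

Power law: V₂/V₁ = (z₂/z₁)^α ⇒ α = ln(V₂/V₁) / ln(z₂/z₁)
α = ln(10.8/9.1) / ln(32.1/15.0) = ln(1.1868) / ln(2.1400)
  = 0.17127 / 0.76081 = 0.22512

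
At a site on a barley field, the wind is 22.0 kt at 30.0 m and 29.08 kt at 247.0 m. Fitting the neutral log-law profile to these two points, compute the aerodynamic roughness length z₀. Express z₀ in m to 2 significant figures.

Log law: V(z) ∝ ln(z/z₀). With r = V₁/V₂ = 22.0/29.08 = 0.75653,
r · ln(z₂/z₀) = ln(z₁/z₀) ⇒ ln z₀ = (ln z₁ − r·ln z₂)/(1 − r)
ln z₀ = (3.40120 − 0.75653×5.50939) / 0.24347 = -3.1497
z₀ = exp(-3.1497) = 0.04287 m

z₀ ≈ 0.043 m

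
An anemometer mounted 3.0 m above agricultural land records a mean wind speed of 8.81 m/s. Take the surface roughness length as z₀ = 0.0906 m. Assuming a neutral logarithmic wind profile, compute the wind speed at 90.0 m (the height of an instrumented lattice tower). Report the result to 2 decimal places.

17.37 m/s

Log law: V(z) ∝ ln(z/z₀), so V₂/V₁ = ln(z₂/z₀) / ln(z₁/z₀).
ln(90.0/0.0906) = 6.9011, ln(3.0/0.0906) = 3.4999
V₂ = 8.81 × 6.9011/3.4999 = 8.81 × 1.9718 = 17.3715 m/s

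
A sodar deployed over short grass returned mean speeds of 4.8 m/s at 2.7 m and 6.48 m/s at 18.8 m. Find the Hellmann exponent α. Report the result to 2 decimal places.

α ≈ 0.15

Power law: V₂/V₁ = (z₂/z₁)^α ⇒ α = ln(V₂/V₁) / ln(z₂/z₁)
α = ln(6.48/4.8) / ln(18.8/2.7) = ln(1.3500) / ln(6.9630)
  = 0.30010 / 1.94061 = 0.15464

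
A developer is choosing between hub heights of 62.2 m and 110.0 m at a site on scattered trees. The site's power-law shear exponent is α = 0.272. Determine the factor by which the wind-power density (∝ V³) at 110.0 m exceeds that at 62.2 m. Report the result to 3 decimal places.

Speed ratio: V_B/V_A = (z_B/z_A)^α = (110.0/62.2)^0.272 = (1.7685)^0.272 = 1.16774
Power-density ratio: P_B/P_A = (V_B/V_A)³ = (1.16774)³ = 1.59237

1.592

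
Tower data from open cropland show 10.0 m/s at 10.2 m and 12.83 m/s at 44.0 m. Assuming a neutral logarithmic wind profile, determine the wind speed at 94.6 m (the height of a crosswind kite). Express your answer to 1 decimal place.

Log law: V ∝ ln(z/z₀). From the pair, with r = V₁/V₂ = 0.77942,
ln z₀ = (ln z₁ − r·ln z₂)/(1 − r) = (2.3224 − 0.77942×3.7842)/0.22058 = -2.8430 → z₀ = 0.05825 m
V₃ = V₁ · ln(z₃/z₀)/ln(z₁/z₀) = 10.0 × 7.3926/5.1654 = 14.3119 m/s

14.3 m/s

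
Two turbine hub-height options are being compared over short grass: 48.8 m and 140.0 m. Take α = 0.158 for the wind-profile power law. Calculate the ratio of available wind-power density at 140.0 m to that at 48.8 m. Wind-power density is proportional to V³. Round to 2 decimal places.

1.65

Speed ratio: V_B/V_A = (z_B/z_A)^α = (140.0/48.8)^0.158 = (2.8689)^0.158 = 1.18118
Power-density ratio: P_B/P_A = (V_B/V_A)³ = (1.18118)³ = 1.64799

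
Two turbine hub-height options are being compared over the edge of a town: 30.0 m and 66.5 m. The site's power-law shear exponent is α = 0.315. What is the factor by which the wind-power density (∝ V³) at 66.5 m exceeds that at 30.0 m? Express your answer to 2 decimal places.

Speed ratio: V_B/V_A = (z_B/z_A)^α = (66.5/30.0)^0.315 = (2.2167)^0.315 = 1.28498
Power-density ratio: P_B/P_A = (V_B/V_A)³ = (1.28498)³ = 2.12171

2.12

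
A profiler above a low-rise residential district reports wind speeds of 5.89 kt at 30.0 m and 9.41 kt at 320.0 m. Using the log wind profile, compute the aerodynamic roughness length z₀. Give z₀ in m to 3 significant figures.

Log law: V(z) ∝ ln(z/z₀). With r = V₁/V₂ = 5.89/9.41 = 0.62593,
r · ln(z₂/z₀) = ln(z₁/z₀) ⇒ ln z₀ = (ln z₁ − r·ln z₂)/(1 − r)
ln z₀ = (3.40120 − 0.62593×5.76832) / 0.37407 = -0.5597
z₀ = exp(-0.5597) = 0.5714 m

z₀ ≈ 0.571 m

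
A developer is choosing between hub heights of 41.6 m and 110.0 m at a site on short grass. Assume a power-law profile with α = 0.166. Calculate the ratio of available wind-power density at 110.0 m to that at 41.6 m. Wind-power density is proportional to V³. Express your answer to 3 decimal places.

Speed ratio: V_B/V_A = (z_B/z_A)^α = (110.0/41.6)^0.166 = (2.6442)^0.166 = 1.17517
Power-density ratio: P_B/P_A = (V_B/V_A)³ = (1.17517)³ = 1.62295

1.623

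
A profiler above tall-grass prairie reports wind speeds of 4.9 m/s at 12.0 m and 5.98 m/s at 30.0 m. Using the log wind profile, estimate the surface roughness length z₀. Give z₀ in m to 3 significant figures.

Log law: V(z) ∝ ln(z/z₀). With r = V₁/V₂ = 4.9/5.98 = 0.81940,
r · ln(z₂/z₀) = ln(z₁/z₀) ⇒ ln z₀ = (ln z₁ − r·ln z₂)/(1 − r)
ln z₀ = (2.48491 − 0.81940×3.40120) / 0.18060 = -1.6723
z₀ = exp(-1.6723) = 0.1878 m

z₀ ≈ 0.188 m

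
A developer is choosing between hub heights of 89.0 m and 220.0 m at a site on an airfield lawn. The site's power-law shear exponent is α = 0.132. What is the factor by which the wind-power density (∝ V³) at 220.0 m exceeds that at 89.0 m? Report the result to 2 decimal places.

Speed ratio: V_B/V_A = (z_B/z_A)^α = (220.0/89.0)^0.132 = (2.4719)^0.132 = 1.12689
Power-density ratio: P_B/P_A = (V_B/V_A)³ = (1.12689)³ = 1.43100

1.43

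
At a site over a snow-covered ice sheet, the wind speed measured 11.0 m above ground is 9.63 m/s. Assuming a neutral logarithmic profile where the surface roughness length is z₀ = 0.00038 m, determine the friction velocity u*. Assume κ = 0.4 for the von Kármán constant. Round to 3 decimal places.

u* ≈ 0.375 m/s

Log law: V(z) = (u*/κ) · ln(z/z₀) ⇒ u* = κ · V / ln(z/z₀)
u* = 0.4 × 9.63 / ln(11.0/0.00038) = 0.4 × 9.63 / 10.2732
   = 3.8520 / 10.2732 = 0.3750 m/s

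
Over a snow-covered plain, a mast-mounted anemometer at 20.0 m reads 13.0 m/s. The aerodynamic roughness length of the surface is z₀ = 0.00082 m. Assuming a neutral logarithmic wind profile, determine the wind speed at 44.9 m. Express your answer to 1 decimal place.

14.0 m/s

Log law: V(z) ∝ ln(z/z₀), so V₂/V₁ = ln(z₂/z₀) / ln(z₁/z₀).
ln(44.9/0.00082) = 10.9106, ln(20.0/0.00082) = 10.1019
V₂ = 13.0 × 10.9106/10.1019 = 13.0 × 1.0801 = 14.0407 m/s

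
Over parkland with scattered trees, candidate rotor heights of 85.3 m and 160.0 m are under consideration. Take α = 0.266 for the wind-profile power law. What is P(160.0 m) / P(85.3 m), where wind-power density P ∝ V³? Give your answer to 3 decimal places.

1.652

Speed ratio: V_B/V_A = (z_B/z_A)^α = (160.0/85.3)^0.266 = (1.8757)^0.266 = 1.18213
Power-density ratio: P_B/P_A = (V_B/V_A)³ = (1.18213)³ = 1.65193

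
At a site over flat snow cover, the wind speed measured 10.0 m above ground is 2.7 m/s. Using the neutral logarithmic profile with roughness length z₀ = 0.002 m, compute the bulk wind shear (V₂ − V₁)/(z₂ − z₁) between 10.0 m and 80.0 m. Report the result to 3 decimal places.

Log law: V₂ = V₁ · ln(z₂/z₀)/ln(z₁/z₀) = 2.7 × 10.5966/8.5172 = 3.3592 m/s
ΔV/Δz = (3.3592 − 2.7)/(80.0 − 10.0) = 0.6592/70.0000 = 0.00942 m/s/m

0.009 m/s/m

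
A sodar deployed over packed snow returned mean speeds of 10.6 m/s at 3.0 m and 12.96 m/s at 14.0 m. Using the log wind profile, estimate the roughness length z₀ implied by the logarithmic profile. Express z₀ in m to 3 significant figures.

z₀ ≈ 0.00297 m

Log law: V(z) ∝ ln(z/z₀). With r = V₁/V₂ = 10.6/12.96 = 0.81790,
r · ln(z₂/z₀) = ln(z₁/z₀) ⇒ ln z₀ = (ln z₁ − r·ln z₂)/(1 − r)
ln z₀ = (1.09861 − 0.81790×2.63906) / 0.18210 = -5.8203
z₀ = exp(-5.8203) = 0.002967 m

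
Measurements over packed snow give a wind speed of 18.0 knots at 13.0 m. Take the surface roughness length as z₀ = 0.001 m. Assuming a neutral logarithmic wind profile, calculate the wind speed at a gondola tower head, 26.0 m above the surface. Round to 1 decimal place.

Log law: V(z) ∝ ln(z/z₀), so V₂/V₁ = ln(z₂/z₀) / ln(z₁/z₀).
ln(26.0/0.001) = 10.1659, ln(13.0/0.001) = 9.4727
V₂ = 18.0 × 10.1659/9.4727 = 18.0 × 1.0732 = 19.3171 knots

19.3 knots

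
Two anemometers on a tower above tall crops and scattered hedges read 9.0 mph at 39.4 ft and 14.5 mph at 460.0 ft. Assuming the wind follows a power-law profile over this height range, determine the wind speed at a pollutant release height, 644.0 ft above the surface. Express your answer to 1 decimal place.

15.5 mph

First find α: α = ln(V₂/V₁)/ln(z₂/z₁) = ln(14.5/9.0)/ln(460.0/39.4) = 0.47692/2.45746 = 0.1941
Extrapolate from 460.0 ft to 644.0 ft: V₃ = 14.5 × (644.0/460.0)^0.1941 = 14.5 × 1.0675 = 15.4784 mph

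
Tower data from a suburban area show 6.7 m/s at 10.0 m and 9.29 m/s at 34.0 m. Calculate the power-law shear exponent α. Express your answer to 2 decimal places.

Power law: V₂/V₁ = (z₂/z₁)^α ⇒ α = ln(V₂/V₁) / ln(z₂/z₁)
α = ln(9.29/6.7) / ln(34.0/10.0) = ln(1.3866) / ln(3.4000)
  = 0.32683 / 1.22378 = 0.26707

α ≈ 0.27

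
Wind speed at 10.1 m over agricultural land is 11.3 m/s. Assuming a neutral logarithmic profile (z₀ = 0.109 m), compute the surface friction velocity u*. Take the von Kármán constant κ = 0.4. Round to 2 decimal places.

Log law: V(z) = (u*/κ) · ln(z/z₀) ⇒ u* = κ · V / ln(z/z₀)
u* = 0.4 × 11.3 / ln(10.1/0.109) = 0.4 × 11.3 / 4.5289
   = 4.5200 / 4.5289 = 0.9980 m/s

u* ≈ 1.00 m/s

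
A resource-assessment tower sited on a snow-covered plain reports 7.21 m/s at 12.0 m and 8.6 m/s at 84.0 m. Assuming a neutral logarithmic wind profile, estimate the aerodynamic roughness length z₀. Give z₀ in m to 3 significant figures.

z₀ ≈ 0.000496 m

Log law: V(z) ∝ ln(z/z₀). With r = V₁/V₂ = 7.21/8.6 = 0.83837,
r · ln(z₂/z₀) = ln(z₁/z₀) ⇒ ln z₀ = (ln z₁ − r·ln z₂)/(1 − r)
ln z₀ = (2.48491 − 0.83837×4.43082) / 0.16163 = -7.6086
z₀ = exp(-7.6086) = 0.0004962 m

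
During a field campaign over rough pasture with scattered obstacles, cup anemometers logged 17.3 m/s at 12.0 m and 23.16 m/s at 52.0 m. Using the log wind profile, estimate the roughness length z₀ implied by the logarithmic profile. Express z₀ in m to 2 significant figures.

Log law: V(z) ∝ ln(z/z₀). With r = V₁/V₂ = 17.3/23.16 = 0.74698,
r · ln(z₂/z₀) = ln(z₁/z₀) ⇒ ln z₀ = (ln z₁ − r·ln z₂)/(1 − r)
ln z₀ = (2.48491 − 0.74698×3.95124) / 0.25302 = -1.8440
z₀ = exp(-1.8440) = 0.1582 m

z₀ ≈ 0.16 m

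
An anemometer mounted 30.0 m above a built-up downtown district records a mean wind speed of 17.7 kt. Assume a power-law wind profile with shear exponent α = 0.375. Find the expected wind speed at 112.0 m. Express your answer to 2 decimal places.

29.01 kt

Power-law profile: V₂ = V₁ · (z₂/z₁)^α
V₂ = 17.7 × (112.0/30.0)^0.375 = 17.7 × (3.7333)^0.375
    = 17.7 × 1.6388 = 29.0075 kt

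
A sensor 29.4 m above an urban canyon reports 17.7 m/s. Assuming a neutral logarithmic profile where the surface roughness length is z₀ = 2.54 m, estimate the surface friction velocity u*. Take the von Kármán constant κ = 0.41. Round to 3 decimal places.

u* ≈ 2.963 m/s

Log law: V(z) = (u*/κ) · ln(z/z₀) ⇒ u* = κ · V / ln(z/z₀)
u* = 0.41 × 17.7 / ln(29.4/2.54) = 0.41 × 17.7 / 2.4488
   = 7.2570 / 2.4488 = 2.9635 m/s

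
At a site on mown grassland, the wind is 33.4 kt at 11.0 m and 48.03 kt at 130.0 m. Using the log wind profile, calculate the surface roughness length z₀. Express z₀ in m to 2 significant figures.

Log law: V(z) ∝ ln(z/z₀). With r = V₁/V₂ = 33.4/48.03 = 0.69540,
r · ln(z₂/z₀) = ln(z₁/z₀) ⇒ ln z₀ = (ln z₁ − r·ln z₂)/(1 − r)
ln z₀ = (2.39790 − 0.69540×4.86753) / 0.30460 = -3.2402
z₀ = exp(-3.2402) = 0.03915 m

z₀ ≈ 0.039 m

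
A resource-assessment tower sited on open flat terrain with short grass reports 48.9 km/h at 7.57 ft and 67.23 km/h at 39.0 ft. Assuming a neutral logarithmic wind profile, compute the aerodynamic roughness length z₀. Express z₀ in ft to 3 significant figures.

z₀ ≈ 0.0954 ft

Log law: V(z) ∝ ln(z/z₀). With r = V₁/V₂ = 48.9/67.23 = 0.72735,
r · ln(z₂/z₀) = ln(z₁/z₀) ⇒ ln z₀ = (ln z₁ − r·ln z₂)/(1 − r)
ln z₀ = (2.02419 − 0.72735×3.66356) / 0.27265 = -2.3492
z₀ = exp(-2.3492) = 0.09544 ft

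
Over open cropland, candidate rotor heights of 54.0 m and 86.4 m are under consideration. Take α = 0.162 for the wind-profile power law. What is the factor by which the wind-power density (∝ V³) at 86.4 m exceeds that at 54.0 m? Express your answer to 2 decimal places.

Speed ratio: V_B/V_A = (z_B/z_A)^α = (86.4/54.0)^0.162 = (1.6000)^0.162 = 1.07911
Power-density ratio: P_B/P_A = (V_B/V_A)³ = (1.07911)³ = 1.25662

1.26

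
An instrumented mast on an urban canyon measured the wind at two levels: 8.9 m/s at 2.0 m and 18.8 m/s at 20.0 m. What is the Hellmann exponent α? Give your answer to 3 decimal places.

Power law: V₂/V₁ = (z₂/z₁)^α ⇒ α = ln(V₂/V₁) / ln(z₂/z₁)
α = ln(18.8/8.9) / ln(20.0/2.0) = ln(2.1124) / ln(10.0000)
  = 0.74781 / 2.30259 = 0.32477

α ≈ 0.325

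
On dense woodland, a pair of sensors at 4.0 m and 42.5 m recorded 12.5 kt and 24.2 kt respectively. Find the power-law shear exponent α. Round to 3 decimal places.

Power law: V₂/V₁ = (z₂/z₁)^α ⇒ α = ln(V₂/V₁) / ln(z₂/z₁)
α = ln(24.2/12.5) / ln(42.5/4.0) = ln(1.9360) / ln(10.6250)
  = 0.66062 / 2.36321 = 0.27955

α ≈ 0.280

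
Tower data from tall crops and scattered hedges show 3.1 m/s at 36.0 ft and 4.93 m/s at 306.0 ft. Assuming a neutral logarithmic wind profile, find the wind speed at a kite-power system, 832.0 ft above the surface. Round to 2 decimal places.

Log law: V ∝ ln(z/z₀). From the pair, with r = V₁/V₂ = 0.62880,
ln z₀ = (ln z₁ − r·ln z₂)/(1 − r) = (3.5835 − 0.62880×5.7236)/0.37120 = -0.0417 → z₀ = 0.9591 ft
V₃ = V₁ · ln(z₃/z₀)/ln(z₁/z₀) = 3.1 × 6.7656/3.6252 = 5.7853 m/s

5.79 m/s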